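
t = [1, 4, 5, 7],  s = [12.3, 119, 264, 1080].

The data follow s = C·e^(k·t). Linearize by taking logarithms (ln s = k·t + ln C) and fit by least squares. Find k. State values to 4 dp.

k = 0.7487

Let Y = ln s. Fitting Y = k·t + ln C by least squares:
Sums: Σt = 17.0000, Σ(t)² = 91.0000, Σln s = 19.8494, Σt·ln s = 98.3989.
Normal system: [[91.0000, 17.0000]; [17.0000, 4]]·[k, ln C]ᵀ = [98.3989, 19.8494]ᵀ.
Solving (det = 75.0000): k = 0.74874, ln C = 1.78018.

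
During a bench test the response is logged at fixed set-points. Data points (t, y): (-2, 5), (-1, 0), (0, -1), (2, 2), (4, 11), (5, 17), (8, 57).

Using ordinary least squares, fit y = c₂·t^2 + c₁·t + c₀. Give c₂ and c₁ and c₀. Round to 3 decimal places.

c₂ = 1.045, c₁ = -1.141, c₀ = -1.416

XᵀX·[c₂, c₁, c₀]ᵀ = Xᵀy reads: 5010·c₂ + 700·c₁ + 114·c₀ = 4277;  700·c₂ + 114·c₁ + 16·c₀ = 579;  114·c₂ + 16·c₁ + 7·c₀ = 91.
(Σt^2·t^2 = 5010, Σt^2·t = 700, Σt^2 = 114, Σt·t = 114, Σt = 16, Σ1 = 7, Σt^2·y = 4277, Σt·y = 579, Σy = 91.)
Row-reducing yields c₂ = 10991/10514, c₁ = -11999/10514, c₀ = -7444/5257.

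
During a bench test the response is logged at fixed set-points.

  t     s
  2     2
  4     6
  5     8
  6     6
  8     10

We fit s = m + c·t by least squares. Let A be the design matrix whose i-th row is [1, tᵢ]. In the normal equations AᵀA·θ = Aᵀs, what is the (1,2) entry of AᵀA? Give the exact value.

25

Row 1 ↔ basis 1, column 2 ↔ basis t, so (AᵀA)_{1,2} = Σᵢ t = (1)·(2) + (1)·(4) + (1)·(5) + (1)·(6) + (1)·(8) = 25.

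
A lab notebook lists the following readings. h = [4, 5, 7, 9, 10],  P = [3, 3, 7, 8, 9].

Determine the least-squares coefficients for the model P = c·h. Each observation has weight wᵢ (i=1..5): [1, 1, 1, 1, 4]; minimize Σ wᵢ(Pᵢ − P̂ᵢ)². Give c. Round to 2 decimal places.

XᵀWX·[c]ᵀ = XᵀWP reads: 571·c = 508.
Hence c = 508 / 571 ≈ 0.889667.

c = 0.89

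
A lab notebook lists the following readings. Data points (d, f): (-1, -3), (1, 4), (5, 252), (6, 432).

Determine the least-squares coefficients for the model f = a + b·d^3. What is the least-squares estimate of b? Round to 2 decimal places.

b = 2.00

AᵀA·[a, b]ᵀ = Aᵀf reads: 4·a + 341·b = 685;  341·a + 62283·b = 124819.
Determinant 4·62283 − 341² = 132851.
a = (685·62283 − 341·124819)/132851 = 100576/132851; b = (4·124819 − 341·685)/132851 = 265691/132851.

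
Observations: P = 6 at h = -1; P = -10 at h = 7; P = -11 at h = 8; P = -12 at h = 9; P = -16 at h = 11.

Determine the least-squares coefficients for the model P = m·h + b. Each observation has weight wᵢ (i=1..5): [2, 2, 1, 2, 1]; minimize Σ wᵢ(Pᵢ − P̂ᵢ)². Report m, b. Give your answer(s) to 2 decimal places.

Compute the Gram sums: Σwᵢ·h·h = 447, Σwᵢ·h = 49, Σwᵢ·1 = 8.
Right-hand side: Σwᵢ·h·P = -632, Σwᵢ·P = -59.
Δ = 447·8 − 49² = 1175.
m = ((-632)·8 − 49·(-59))/1175 = -433/235; b = (447·(-59) − 49·(-632))/1175 = 919/235.

m = -1.84, b = 3.91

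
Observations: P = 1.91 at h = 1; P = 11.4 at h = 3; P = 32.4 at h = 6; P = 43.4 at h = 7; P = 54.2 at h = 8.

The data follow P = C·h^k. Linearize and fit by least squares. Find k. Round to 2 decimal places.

k = 1.60

With ln Pᵢ as the transformed response and ln hᵢ as the regressor:
Over the data: Σln h = 6.9157, Σ(ln h)² = 12.5280, Σln P = 14.3220, Σln h·ln P = 24.5451.
Normal system: [[12.5280, 6.9157]; [6.9157, 5]]·[k, ln C]ᵀ = [24.5451, 14.3220]ᵀ.
Slope k = (n·Σln h·ln P − Σln h·Σln P)/(n·Σ(ln h)² − (Σln h)²) = (5·24.5451 − 6.9157·14.3220)/14.8127 = 1.59853; ln C = (Σln P − k·Σln h)/n = 0.65340.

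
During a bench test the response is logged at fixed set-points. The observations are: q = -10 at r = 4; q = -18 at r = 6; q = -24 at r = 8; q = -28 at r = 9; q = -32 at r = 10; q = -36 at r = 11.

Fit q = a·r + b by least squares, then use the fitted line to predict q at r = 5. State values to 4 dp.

Forming MᵀM = [[418, 48]; [48, 6]] and Mᵀq = [-1308, -148]ᵀ gives MᵀM·[a, b]ᵀ = Mᵀq.
det = 418·6 − 48² = 204.
a = ((-1308)·6 − 48·(-148))/204 = -62/17; b = (418·(-148) − 48·(-1308))/204 = 230/51.
At r = 5: q̂ = (-62/17)·(5) + (230/51)·(1) = -700/51.

q̂ = -13.7255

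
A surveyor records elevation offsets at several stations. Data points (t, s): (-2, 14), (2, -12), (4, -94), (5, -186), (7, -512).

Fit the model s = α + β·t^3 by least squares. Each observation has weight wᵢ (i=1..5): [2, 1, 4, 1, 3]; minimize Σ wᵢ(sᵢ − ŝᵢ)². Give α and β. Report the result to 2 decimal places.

α = 1.56, β = -1.50

Compute the Gram sums: Σwᵢ·1 = 11, Σwᵢ·t^3 = 1402, Σwᵢ·t^3·t^3 = 385148.
Right-hand side: Σwᵢ·s = -2082, Σwᵢ·t^3·s = -574482.
Determinant 11·385148 − 1402² = 2271024.
α = ((-2082)·385148 − 1402·(-574482))/2271024 = 295469/189252; β = (11·(-574482) − 1402·(-2082))/2271024 = -566723/378504.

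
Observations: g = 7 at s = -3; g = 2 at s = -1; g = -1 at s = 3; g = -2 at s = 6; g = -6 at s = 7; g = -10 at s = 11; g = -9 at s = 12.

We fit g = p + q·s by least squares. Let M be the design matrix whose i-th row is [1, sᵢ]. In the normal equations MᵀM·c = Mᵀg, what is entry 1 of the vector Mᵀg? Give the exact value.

Entry 1 ↔ basis 1, so (Mᵀg)_{1} = Σᵢ gᵢ = (1)·(7) + (1)·(2) + (1)·(-1) + (1)·(-2) + (1)·(-6) + (1)·(-10) + (1)·(-9) = -19.

-19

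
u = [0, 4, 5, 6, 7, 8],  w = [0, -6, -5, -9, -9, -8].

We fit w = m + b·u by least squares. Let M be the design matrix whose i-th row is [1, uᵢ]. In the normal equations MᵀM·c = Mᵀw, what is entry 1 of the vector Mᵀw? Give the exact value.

-37

Entry 1 ↔ basis 1, so (Mᵀw)_{1} = Σᵢ wᵢ = (1)·(0) + (1)·(-6) + (1)·(-5) + (1)·(-9) + (1)·(-9) + (1)·(-8) = -37.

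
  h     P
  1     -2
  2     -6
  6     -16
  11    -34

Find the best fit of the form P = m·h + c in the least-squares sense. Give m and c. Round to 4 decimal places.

m = -3.1290, c = 1.1452

Compute the Gram sums: Σh·h = 162, Σh = 20, Σ1 = 4.
Moment sums: Σh·P = -484, ΣP = -58.
det = 162·4 − 20² = 248.
m = ((-484)·4 − 20·(-58))/248 = -97/31; c = (162·(-58) − 20·(-484))/248 = 71/62.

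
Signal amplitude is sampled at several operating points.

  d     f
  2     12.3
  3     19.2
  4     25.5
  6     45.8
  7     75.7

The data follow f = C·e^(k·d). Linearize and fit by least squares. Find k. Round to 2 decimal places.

With ln fᵢ as the transformed response and dᵢ as the regressor:
AᵀA = [[114.0000, 22.0000]; [22.0000, 5]], rhs = [80.0718, 16.8543]ᵀ  (here Σd = 22.0000, Σ(d)² = 114.0000, Σln f = 16.8543, Σd·ln f = 80.0718).
Solving (det = 86.0000): k = 0.34378, ln C = 1.85820.

k = 0.34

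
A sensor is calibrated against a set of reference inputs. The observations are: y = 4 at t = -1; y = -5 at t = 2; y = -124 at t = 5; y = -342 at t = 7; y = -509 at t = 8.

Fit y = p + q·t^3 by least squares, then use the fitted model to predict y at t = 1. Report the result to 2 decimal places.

Normal-equation sums: Σ1 = 5, Σt^3 = 987, Σt^3·t^3 = 395483.
And Σy = -976, Σt^3·y = -393458.
Δ = 5·395483 − 987² = 1003246.
p = ((-976)·395483 − 987·(-393458))/1003246 = 1175819/501623; q = (5·(-393458) − 987·(-976))/1003246 = -501989/501623.
At t = 1: ŷ = (1175819/501623)·(1) + (-501989/501623)·(1) = 673830/501623.

ŷ = 1.34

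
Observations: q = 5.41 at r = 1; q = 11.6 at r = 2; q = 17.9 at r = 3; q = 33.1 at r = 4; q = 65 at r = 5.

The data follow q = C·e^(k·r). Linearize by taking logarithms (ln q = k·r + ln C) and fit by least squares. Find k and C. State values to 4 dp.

k = 0.6021, C = 3.1061

Linearized form: ln q = k·r + ln C. From the 5 transformed points,
Σr = 15.0000, Σ(r)² = 55.0000, Σln q = 14.6980, Σr·ln q = 50.1147.
Normal system: [[55.0000, 15.0000]; [15.0000, 5]]·[k, ln C]ᵀ = [50.1147, 14.6980]ᵀ.
Slope k = (n·Σr·ln q − Σr·Σln q)/(n·Σ(r)² − (Σr)²) = (5·50.1147 − 15.0000·14.6980)/50.0000 = 0.60208; ln C = (Σln q − k·Σr)/n = 1.13335, so C = exp(1.13335) = 3.10606.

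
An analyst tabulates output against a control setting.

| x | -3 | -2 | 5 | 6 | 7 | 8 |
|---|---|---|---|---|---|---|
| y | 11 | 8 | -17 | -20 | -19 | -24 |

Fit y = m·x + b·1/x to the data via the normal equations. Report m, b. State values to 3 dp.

Forming MᵀM = [[187, 6]; [6, 328049/705600]] and Mᵀy = [-579, -704/35]ᵀ gives MᵀM·[m, b]ᵀ = Mᵀy.
Δ = 187·(328049/705600) − 6² = 35943563/705600.
m = ((-579)·(328049/705600) − 6·(-704/35))/(35943563/705600) = -104784531/35943563; b = (187·(-704/35) − 6·(-579))/(35943563/705600) = -202769280/35943563.

m = -2.915, b = -5.641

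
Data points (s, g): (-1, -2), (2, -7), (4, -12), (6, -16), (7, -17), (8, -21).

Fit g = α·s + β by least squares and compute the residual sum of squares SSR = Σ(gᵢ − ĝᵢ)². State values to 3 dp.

Setting ∂/∂α … = 0 gives: 170·α + 26·β = -443;  26·α + 6·β = -75.
Determinant 170·6 − 26² = 344.
α = ((-443)·6 − 26·(-75))/344 = -177/86; β = (170·(-75) − 26·(-443))/344 = -154/43.
Residuals: -41/86, 30/43, -8/43, -3/43, 85/86, -41/43; SSR = 227/86.

SSR = 2.640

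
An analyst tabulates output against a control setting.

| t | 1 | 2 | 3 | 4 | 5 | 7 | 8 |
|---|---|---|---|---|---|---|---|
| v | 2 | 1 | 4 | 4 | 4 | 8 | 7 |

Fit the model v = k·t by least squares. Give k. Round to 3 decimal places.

Entries of XᵀX: Σt·t = 168.
Moment sums: Σt·v = 164.
XᵀX·[k]ᵀ = Xᵀv becomes [[168]]·[k]ᵀ = [164]ᵀ.
Hence k = 164 / 168 ≈ 0.97619.

k = 0.976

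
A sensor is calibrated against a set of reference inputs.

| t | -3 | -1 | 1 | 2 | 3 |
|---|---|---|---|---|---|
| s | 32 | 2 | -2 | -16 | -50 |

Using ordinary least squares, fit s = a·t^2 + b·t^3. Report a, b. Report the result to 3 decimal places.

Sums needed: Σt^2·t^2 = 180, Σt^2·t^3 = 32, Σt^3·t^3 = 1524.
Moment sums: Σt^2·s = -226, Σt^3·s = -2346.
Eliminating b: 1524·(row 1) − 32·(row 2) gives 273296·a = 1524·(-226) − 32·(-2346) = -269352, so a = -1161/1178.
Then b = ((-2346) − 32·(-1161/1178))/1524 = -1789/1178.

a = -0.986, b = -1.519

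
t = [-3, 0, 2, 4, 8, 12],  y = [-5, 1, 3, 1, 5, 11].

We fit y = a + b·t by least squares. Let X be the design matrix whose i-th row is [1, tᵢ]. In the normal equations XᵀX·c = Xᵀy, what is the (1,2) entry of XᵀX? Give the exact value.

Row 1 ↔ basis 1, column 2 ↔ basis t, so (XᵀX)_{1,2} = Σᵢ t = (1)·(-3) + (1)·(0) + (1)·(2) + (1)·(4) + (1)·(8) + (1)·(12) = 23.

23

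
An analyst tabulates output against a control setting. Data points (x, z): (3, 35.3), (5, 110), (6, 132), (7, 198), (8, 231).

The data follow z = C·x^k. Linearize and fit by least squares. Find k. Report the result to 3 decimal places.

k = 1.930

Taking logs, ln z = k·ln x + ln C, so regress ln z on ln x.
XᵀX = [[15.1183, 8.5252]; [8.5252, 5]], rhs = [41.8369, 23.8778]ᵀ  (here Σln x = 8.5252, Σ(ln x)² = 15.1183, Σln z = 23.8778, Σln x·ln z = 41.8369).
Solving (det = 2.9130): k = 1.93001, ln C = 1.48485.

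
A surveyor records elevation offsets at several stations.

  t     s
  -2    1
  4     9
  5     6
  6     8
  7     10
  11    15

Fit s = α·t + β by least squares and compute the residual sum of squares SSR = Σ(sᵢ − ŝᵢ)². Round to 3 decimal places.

SSR = 9.901

Forming MᵀM = [[251, 31]; [31, 6]] and Mᵀs = [347, 49]ᵀ gives MᵀM·[α, β]ᵀ = Mᵀs.
Eliminating β: 6·(row 1) − 31·(row 2) gives 545·α = 6·347 − 31·49 = 563, so α = 563/545.
Then β = (49 − 31·(563/545))/6 = 1542/545.
Residuals: 129/545, 1111/545, -1087/545, -112/109, -33/545, 88/109; SSR = 5396/545.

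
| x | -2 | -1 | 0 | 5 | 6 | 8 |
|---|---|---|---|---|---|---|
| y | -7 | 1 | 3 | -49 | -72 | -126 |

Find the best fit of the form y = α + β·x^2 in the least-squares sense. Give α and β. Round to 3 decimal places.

Forming MᵀM = [[6, 130]; [130, 6034]] and Mᵀy = [-250, -11908]ᵀ gives MᵀM·[α, β]ᵀ = Mᵀy.
Δ = 6·6034 − 130² = 19304.
α = ((-250)·6034 − 130·(-11908))/19304 = 9885/4826; β = (6·(-11908) − 130·(-250))/19304 = -9737/4826.

α = 2.048, β = -2.018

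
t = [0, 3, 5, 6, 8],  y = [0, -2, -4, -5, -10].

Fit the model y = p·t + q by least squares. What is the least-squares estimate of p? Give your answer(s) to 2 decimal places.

p = -1.17

Forming XᵀX = [[134, 22]; [22, 5]] and Xᵀy = [-136, -21]ᵀ gives XᵀX·[p, q]ᵀ = Xᵀy.
det = 134·5 − 22² = 186.
p = ((-136)·5 − 22·(-21))/186 = -109/93; q = (134·(-21) − 22·(-136))/186 = 89/93.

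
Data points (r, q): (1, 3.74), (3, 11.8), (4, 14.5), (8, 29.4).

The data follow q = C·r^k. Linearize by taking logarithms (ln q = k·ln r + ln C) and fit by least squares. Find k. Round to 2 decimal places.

k = 0.99

Linearized form: ln q = k·ln r + ln C. From the 4 transformed points,
Σln r = 4.5643, Σ(ln r)² = 7.4528, Σln q = 9.8423, Σln r·ln q = 13.4492.
Equations: 7.4528·k + 4.5643·ln C = 13.4492;  4.5643·k + 4·ln C = 9.8423.
Δ = 7.4528·4 − (4.5643)² = 8.9781; k = (13.4492·4 − 4.5643·9.8423)/8.9781 = 0.98830, ln C = (7.4528·9.8423 − 4.5643·13.4492)/8.9781 = 1.33284.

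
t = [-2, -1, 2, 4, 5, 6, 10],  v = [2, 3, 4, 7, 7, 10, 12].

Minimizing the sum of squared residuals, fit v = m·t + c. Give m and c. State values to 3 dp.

m = 0.865, c = 3.463

Compute the Gram sums: Σt·t = 186, Σt = 24, Σ1 = 7.
Right-hand side: Σt·v = 244, Σv = 45.
Determinant 186·7 − 24² = 726.
m = (244·7 − 24·45)/726 = 314/363; c = (186·45 − 24·244)/726 = 419/121.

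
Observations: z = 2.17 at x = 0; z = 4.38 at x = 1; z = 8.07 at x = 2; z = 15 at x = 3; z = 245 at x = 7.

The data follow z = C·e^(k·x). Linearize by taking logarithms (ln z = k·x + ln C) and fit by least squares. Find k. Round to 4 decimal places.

k = 0.6732

Linearized form: ln z = k·x + ln C. From the 5 transformed points,
Σx = 13.0000, Σ(x)² = 63.0000, Σln z = 12.5492, Σx·ln z = 52.2863.
Equations: 63.0000·k + 13.0000·ln C = 52.2863;  13.0000·k + 5·ln C = 12.5492.
Solving (det = 146.0000): k = 0.67323, ln C = 0.75945.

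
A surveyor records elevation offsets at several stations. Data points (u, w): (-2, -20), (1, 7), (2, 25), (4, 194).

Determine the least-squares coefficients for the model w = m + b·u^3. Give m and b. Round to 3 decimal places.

Normal-equation sums: Σ1 = 4, Σu^3 = 65, Σu^3·u^3 = 4225.
Moment sums: Σw = 206, Σu^3·w = 12783.
So XᵀX·[m, b]ᵀ = Xᵀw: [[4, 65]; [65, 4225]]·[m, b]ᵀ = [206, 12783]ᵀ.
Determinant 4·4225 − 65² = 12675.
m = (206·4225 − 65·12783)/12675 = 607/195; b = (4·12783 − 65·206)/12675 = 37742/12675.

m = 3.113, b = 2.978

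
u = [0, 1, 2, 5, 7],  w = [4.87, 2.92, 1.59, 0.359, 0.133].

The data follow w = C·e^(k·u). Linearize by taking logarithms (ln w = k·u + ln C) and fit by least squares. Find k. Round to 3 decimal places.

k = -0.514

Taking logs, ln w = k·u + ln C, so regress ln w on u.
Σu = 15.0000, Σ(u)² = 79.0000, Σln w = 0.0766, Σu·ln w = -17.2450.
Normal system: [[79.0000, 15.0000]; [15.0000, 5]]·[k, ln C]ᵀ = [-17.2450, 0.0766]ᵀ.
Solving (det = 170.0000): k = -0.51396, ln C = 1.55720.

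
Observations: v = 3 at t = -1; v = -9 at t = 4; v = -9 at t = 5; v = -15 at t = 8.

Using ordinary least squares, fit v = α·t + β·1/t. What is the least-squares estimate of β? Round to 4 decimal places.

β = -1.2685

With design matrix M, MᵀM = [[106, 4]; [4, 1789/1600]] and Mᵀv = [-204, -357/40]ᵀ.
Eliminating β: (1789/1600)·(row 1) − 4·(row 2) gives (82017/800)·α = (1789/1600)·(-204) − 4·(-357/40) = -76959/400, so α = -17102/9113.
Then β = ((-357/40) − 4·(-17102/9113))/(1789/1600) = -11560/9113.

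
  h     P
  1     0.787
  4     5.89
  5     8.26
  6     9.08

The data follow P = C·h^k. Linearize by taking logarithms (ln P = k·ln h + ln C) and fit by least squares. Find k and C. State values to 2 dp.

Let Y = ln P. Fitting Y = k·ln h + ln C by least squares:
Σln h = 4.7875, Σ(ln h)² = 7.7225, Σln P = 5.8512, Σln h·ln P = 9.8092.
Equations: 7.7225·k + 4.7875·ln C = 9.8092;  4.7875·k + 4·ln C = 5.8512.
Δ = 7.7225·4 − (4.7875)² = 7.9699; k = (9.8092·4 − 4.7875·5.8512)/7.9699 = 1.40831, ln C = (7.7225·5.8512 − 4.7875·9.8092)/7.9699 = -0.22276, so C = exp(-0.22276) = 0.80030.

k = 1.41, C = 0.80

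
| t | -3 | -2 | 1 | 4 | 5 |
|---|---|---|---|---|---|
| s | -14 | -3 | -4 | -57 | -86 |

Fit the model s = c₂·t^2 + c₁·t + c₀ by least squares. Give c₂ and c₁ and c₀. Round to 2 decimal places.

Sums needed: Σt^2·t^2 = 979, Σt^2·t = 155, Σt^2 = 55, Σt·t = 55, Σt = 5, Σ1 = 5.
And Σt^2·s = -3204, Σt·s = -614, Σs = -164.
So MᵀM·[c₂, c₁, c₀]ᵀ = Mᵀs: [[979, 155, 55]; [155, 55, 5]; [55, 5, 5]]·[c₂, c₁, c₀]ᵀ = [-3204, -614, -164]ᵀ.
Inverting the 3×3 Gram matrix, [c₂, c₁, c₀]ᵀ = [-250/87, -283/87, 299/145]ᵀ.

c₂ = -2.87, c₁ = -3.25, c₀ = 2.06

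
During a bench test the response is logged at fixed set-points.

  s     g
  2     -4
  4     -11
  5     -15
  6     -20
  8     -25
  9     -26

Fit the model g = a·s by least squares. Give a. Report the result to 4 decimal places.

a = -3.0133

With design matrix X, XᵀX = [[226]] and Xᵀg = [-681]ᵀ.
a = (-681)/226 = -3.01327.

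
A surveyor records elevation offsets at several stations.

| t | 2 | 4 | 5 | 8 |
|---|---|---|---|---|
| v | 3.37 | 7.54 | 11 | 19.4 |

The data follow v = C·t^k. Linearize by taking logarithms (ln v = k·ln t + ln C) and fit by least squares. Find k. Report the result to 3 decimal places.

With ln vᵢ as the transformed response and ln tᵢ as the regressor:
Σln t = 5.7683, Σ(ln t)² = 9.3166, Σln v = 8.5983, Σln t·ln v = 13.6681.
Equations: 9.3166·k + 5.7683·ln C = 13.6681;  5.7683·k + 4·ln C = 8.5983.
Δ = 9.3166·4 − (5.7683)² = 3.9930; k = (13.6681·4 − 5.7683·8.5983)/3.9930 = 1.27089, ln C = (9.3166·8.5983 − 5.7683·13.6681)/3.9930 = 0.31685.

k = 1.271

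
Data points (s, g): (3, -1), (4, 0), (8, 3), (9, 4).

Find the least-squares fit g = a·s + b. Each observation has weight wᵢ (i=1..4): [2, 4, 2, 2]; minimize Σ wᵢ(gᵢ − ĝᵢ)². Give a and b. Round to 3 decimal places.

The normal equations are: 372·a + 56·b = 114;  56·a + 10·b = 12.
Determinant 372·10 − 56² = 584.
a = (114·10 − 56·12)/584 = 117/146; b = (372·12 − 56·114)/584 = -240/73.

a = 0.801, b = -3.288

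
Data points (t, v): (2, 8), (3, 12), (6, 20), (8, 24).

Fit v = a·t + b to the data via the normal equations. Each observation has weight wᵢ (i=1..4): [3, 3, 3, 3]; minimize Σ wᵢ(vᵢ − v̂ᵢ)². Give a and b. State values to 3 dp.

Sums needed: Σwᵢ·t·t = 339, Σwᵢ·t = 57, Σwᵢ·1 = 12.
Moment sums: Σwᵢ·t·v = 1092, Σwᵢ·v = 192.
AᵀWA·[a, b]ᵀ = AᵀWv becomes [[339, 57]; [57, 12]]·[a, b]ᵀ = [1092, 192]ᵀ.
Determinant 339·12 − 57² = 819.
a = (1092·12 − 57·192)/819 = 240/91; b = (339·192 − 57·1092)/819 = 316/91.

a = 2.637, b = 3.473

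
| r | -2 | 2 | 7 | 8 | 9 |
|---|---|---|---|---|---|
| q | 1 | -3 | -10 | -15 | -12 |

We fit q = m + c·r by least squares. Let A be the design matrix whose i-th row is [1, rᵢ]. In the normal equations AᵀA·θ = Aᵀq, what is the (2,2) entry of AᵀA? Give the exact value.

Row 2 ↔ basis r, column 2 ↔ basis r, so (AᵀA)_{2,2} = Σᵢ (r)·(r) = (-2)·(-2) + (2)·(2) + (7)·(7) + (8)·(8) + (9)·(9) = 202.

202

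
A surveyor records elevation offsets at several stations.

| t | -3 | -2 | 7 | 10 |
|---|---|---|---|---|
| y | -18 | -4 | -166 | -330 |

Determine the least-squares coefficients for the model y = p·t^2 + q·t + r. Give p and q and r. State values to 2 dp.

XᵀX·[p, q, r]ᵀ = Xᵀy reads: 12498·p + 1308·q + 162·r = -41312;  1308·p + 162·q + 12·r = -4400;  162·p + 12·q + 4·r = -518.
(Σt^2·t^2 = 12498, Σt^2·t = 1308, Σt^2 = 162, Σt·t = 162, Σt = 12, Σ1 = 4, Σt^2·y = -41312, Σt·y = -4400, Σy = -518.)
Inverting the 3×3 Gram matrix, [p, q, r]ᵀ = [-37091/12063, -30496/12063, 10505/4021]ᵀ.

p = -3.07, q = -2.53, r = 2.61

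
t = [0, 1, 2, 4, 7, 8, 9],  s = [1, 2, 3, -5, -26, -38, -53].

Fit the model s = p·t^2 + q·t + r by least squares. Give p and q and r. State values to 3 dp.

p = -0.952, q = 2.697, r = 0.719

The normal system XᵀX·[p, q, r]ᵀ = Xᵀs is [[13331, 1657, 215]; [1657, 215, 31]; [215, 31, 7]]·[p, q, r]ᵀ = [-8065, -975, -116]ᵀ.
Solving the 3×3 system (Gaussian elimination) gives p = -86591/90978, q = 245353/90978, r = 10897/15163.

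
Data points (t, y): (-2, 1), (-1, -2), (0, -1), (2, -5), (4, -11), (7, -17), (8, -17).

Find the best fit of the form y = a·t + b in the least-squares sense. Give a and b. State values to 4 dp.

a = -1.9112, b = -2.5140

Setting ∂/∂a … = 0 gives: 138·a + 18·b = -309;  18·a + 7·b = -52.
Determinant 138·7 − 18² = 642.
a = ((-309)·7 − 18·(-52))/642 = -409/214; b = (138·(-52) − 18·(-309))/642 = -269/107.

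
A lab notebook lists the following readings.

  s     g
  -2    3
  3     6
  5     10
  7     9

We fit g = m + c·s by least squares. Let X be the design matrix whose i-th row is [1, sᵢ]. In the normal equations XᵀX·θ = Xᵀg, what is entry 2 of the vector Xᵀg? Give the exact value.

125

Entry 2 ↔ basis s, so (Xᵀg)_{2} = Σᵢ (s)·gᵢ = (-2)·(3) + (3)·(6) + (5)·(10) + (7)·(9) = 125.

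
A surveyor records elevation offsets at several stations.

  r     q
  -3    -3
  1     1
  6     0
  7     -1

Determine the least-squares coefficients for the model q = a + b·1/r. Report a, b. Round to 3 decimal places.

a = -1.436, b = 2.811

From the data, Σ1 = 4, Σ1/r = 41/42, Σ1/r·1/r = 2045/1764.
And Σq = -3, Σ1/r·q = 13/7.
Eliminating b: (2045/1764)·(row 1) − (41/42)·(row 2) gives (6499/1764)·a = (2045/1764)·(-3) − (41/42)·(13/7) = -1037/196, so a = -9333/6499.
Then b = ((13/7) − (41/42)·(-9333/6499))/(2045/1764) = 18270/6499.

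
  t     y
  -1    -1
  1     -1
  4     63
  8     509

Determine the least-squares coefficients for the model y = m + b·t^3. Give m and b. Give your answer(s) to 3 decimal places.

With design matrix M, MᵀM = [[4, 576]; [576, 266242]] and Mᵀy = [570, 264640]ᵀ.
Determinant 4·266242 − 576² = 733192.
m = (570·266242 − 576·264640)/733192 = -168675/183298; b = (4·264640 − 576·570)/733192 = 91280/91649.

m = -0.920, b = 0.996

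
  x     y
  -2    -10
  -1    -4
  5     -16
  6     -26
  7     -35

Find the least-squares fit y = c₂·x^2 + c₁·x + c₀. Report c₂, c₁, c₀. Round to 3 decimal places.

With design matrix A, AᵀA = [[4339, 675, 115]; [675, 115, 15]; [115, 15, 5]] and Aᵀy = [-3095, -457, -91]ᵀ.
Row-reducing yields c₂ = -471/484, c₁ = 431/220, c₀ = -2051/1210.

c₂ = -0.973, c₁ = 1.959, c₀ = -1.695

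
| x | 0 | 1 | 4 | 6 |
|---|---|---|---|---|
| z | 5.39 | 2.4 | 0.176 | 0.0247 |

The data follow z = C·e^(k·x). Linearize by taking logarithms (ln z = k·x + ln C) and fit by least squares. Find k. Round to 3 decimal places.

Taking logs, ln z = k·x + ln C, so regress ln z on x.
Over the data: Σx = 11.0000, Σ(x)² = 53.0000, Σln z = -2.8782, Σx·ln z = -28.2793.
Normal system: [[53.0000, 11.0000]; [11.0000, 4]]·[k, ln C]ᵀ = [-28.2793, -2.8782]ᵀ.
Δ = 53.0000·4 − (11.0000)² = 91.0000; k = (-28.2793·4 − 11.0000·-2.8782)/91.0000 = -0.89513, ln C = (53.0000·-2.8782 − 11.0000·-28.2793)/91.0000 = 1.74206.

k = -0.895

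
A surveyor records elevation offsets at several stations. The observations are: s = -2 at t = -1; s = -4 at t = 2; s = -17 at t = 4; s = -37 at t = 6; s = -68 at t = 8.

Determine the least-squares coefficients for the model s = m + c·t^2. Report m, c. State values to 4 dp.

m = -0.1656, c = -1.0510

Forming XᵀX = [[5, 121]; [121, 5665]] and Xᵀs = [-128, -5974]ᵀ gives XᵀX·[m, c]ᵀ = Xᵀs.
Eliminating c: 5665·(row 1) − 121·(row 2) gives 13684·m = 5665·(-128) − 121·(-5974) = -2266, so m = -103/622.
Then c = ((-5974) − 121·(-103/622))/5665 = -7191/6842.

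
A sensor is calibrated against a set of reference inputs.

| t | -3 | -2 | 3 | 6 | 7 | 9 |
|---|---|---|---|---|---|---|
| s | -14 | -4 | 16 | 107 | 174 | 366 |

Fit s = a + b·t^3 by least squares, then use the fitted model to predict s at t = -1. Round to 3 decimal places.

From the data, Σ1 = 6, Σt^3 = 1280, Σt^3·t^3 = 697268.
Right-hand side: Σs = 645, Σt^3·s = 350450.
Eliminating b: 697268·(row 1) − 1280·(row 2) gives 2545208·a = 697268·645 − 1280·350450 = 1161860, so a = 290465/636302.
Then b = (350450 − 1280·(290465/636302))/697268 = 319275/636302.
At t = -1: ŝ = (290465/636302)·(1) + (319275/636302)·(-1) = -14405/318151.

ŝ = -0.045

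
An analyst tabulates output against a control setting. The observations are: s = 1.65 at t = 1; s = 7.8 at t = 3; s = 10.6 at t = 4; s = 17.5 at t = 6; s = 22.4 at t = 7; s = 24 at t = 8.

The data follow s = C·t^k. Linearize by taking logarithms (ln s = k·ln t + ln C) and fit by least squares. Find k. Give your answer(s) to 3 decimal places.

k = 1.301

Linearized form: ln s = k·ln t + ln C. From the 6 transformed points,
Σln t = 8.3020, Σ(ln t)² = 14.4498, Σln s = 14.0651, Σln t·ln s = 23.3164.
Equations: 14.4498·k + 8.3020·ln C = 23.3164;  8.3020·k + 6·ln C = 14.0651.
Solving (det = 17.7753): k = 1.30125, ln C = 0.54368.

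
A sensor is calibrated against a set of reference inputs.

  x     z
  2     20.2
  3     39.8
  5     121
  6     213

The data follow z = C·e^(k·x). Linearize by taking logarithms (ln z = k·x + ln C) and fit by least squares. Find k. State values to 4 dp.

k = 0.5823

Taking logs, ln z = k·x + ln C, so regress ln z on x.
AᵀA = [[74.0000, 16.0000]; [16.0000, 4]], rhs = [73.2097, 16.8466]ᵀ  (here Σx = 16.0000, Σ(x)² = 74.0000, Σln z = 16.8466, Σx·ln z = 73.2097).
Δ = 74.0000·4 − (16.0000)² = 40.0000; k = (73.2097·4 − 16.0000·16.8466)/40.0000 = 0.58231, ln C = (74.0000·16.8466 − 16.0000·73.2097)/40.0000 = 1.88240.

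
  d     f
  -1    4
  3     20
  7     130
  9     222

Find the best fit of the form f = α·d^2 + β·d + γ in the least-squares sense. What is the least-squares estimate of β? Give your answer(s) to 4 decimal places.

Sums needed: Σd^2·d^2 = 9044, Σd^2·d = 1098, Σd^2 = 140, Σd·d = 140, Σd = 18, Σ1 = 4.
For Aᵀf: Σd^2·f = 24536, Σd·f = 2964, Σf = 376.
Inverting the 3×3 Gram matrix, [α, β, γ]ᵀ = [4743/1592, -825/398, -1507/1592]ᵀ.

β = -2.0729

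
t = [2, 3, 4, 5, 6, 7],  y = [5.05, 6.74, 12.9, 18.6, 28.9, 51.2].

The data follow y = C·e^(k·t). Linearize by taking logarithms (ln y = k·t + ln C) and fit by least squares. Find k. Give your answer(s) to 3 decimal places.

k = 0.466

Taking logs, ln y = k·t + ln C, so regress ln y on t.
Σt = 27.0000, Σ(t)² = 139.0000, Σln y = 16.3074, Σt·ln y = 81.5409.
Equations: 139.0000·k + 27.0000·ln C = 81.5409;  27.0000·k + 6·ln C = 16.3074.
Δ = 139.0000·6 − (27.0000)² = 105.0000; k = (81.5409·6 − 27.0000·16.3074)/105.0000 = 0.46614, ln C = (139.0000·16.3074 − 27.0000·81.5409)/105.0000 = 0.62026.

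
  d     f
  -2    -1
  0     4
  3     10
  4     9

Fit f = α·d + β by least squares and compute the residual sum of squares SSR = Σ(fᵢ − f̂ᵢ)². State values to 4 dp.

SSR = 4.9011

AᵀA·[α, β]ᵀ = Aᵀf reads: 29·α + 5·β = 68;  5·α + 4·β = 22.
det = 29·4 − 5² = 91.
α = (68·4 − 5·22)/91 = 162/91; β = (29·22 − 5·68)/91 = 298/91.
Residuals: -5/7, 66/91, 18/13, -127/91; SSR = 446/91.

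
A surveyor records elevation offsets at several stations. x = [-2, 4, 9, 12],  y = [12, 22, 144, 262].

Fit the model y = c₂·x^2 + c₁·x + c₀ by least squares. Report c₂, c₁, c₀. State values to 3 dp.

c₂ = 2.008, c₁ = -2.153, c₀ = -0.578

Entries of AᵀA: Σx^2·x^2 = 27569, Σx^2·x = 2513, Σx^2 = 245, Σx·x = 245, Σx = 23, Σ1 = 4.
For Aᵀy: Σx^2·y = 49792, Σx·y = 4504, Σy = 440.
So AᵀA·[c₂, c₁, c₀]ᵀ = Aᵀy: [[27569, 2513, 245]; [2513, 245, 23]; [245, 23, 4]]·[c₂, c₁, c₀]ᵀ = [49792, 4504, 440]ᵀ.
Solving the 3×3 system (Gaussian elimination) gives c₂ = 65941/32847, c₁ = -70735/32847, c₀ = -6330/10949.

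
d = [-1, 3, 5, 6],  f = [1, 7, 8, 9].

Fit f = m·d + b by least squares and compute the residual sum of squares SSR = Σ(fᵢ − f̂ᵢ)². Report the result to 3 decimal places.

Sums needed: Σd·d = 71, Σd = 13, Σ1 = 4.
And Σd·f = 114, Σf = 25.
Eliminating b: 4·(row 1) − 13·(row 2) gives 115·m = 4·114 − 13·25 = 131, so m = 131/115.
Then b = (25 − 13·(131/115))/4 = 293/115.
Residuals: -47/115, 119/115, -28/115, -44/115; SSR = 166/115.

SSR = 1.443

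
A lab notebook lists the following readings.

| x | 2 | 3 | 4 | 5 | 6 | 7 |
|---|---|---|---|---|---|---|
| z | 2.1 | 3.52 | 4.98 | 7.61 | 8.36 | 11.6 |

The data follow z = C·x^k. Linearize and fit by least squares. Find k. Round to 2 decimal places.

k = 1.34

Linearized form: ln z = k·ln x + ln C. From the 6 transformed points,
Σln x = 8.5252, Σ(ln x)² = 13.1965, Σln z = 10.2098, Σln x·ln z = 15.9629.
Equations: 13.1965·k + 8.5252·ln C = 15.9629;  8.5252·k + 6·ln C = 10.2098.
Solving (det = 6.5005): k = 1.34414, ln C = -0.20821.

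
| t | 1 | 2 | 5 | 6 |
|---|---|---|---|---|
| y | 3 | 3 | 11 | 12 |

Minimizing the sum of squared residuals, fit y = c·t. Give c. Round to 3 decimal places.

c = 2.061

Compute the Gram sums: Σt·t = 66.
Moment sums: Σt·y = 136.
c = 136/66 = 2.06061.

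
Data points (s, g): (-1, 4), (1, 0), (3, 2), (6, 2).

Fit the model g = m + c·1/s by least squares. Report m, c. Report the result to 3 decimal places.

Compute the Gram sums: Σ1 = 4, Σ1/s = 1/2, Σ1/s·1/s = 77/36.
For Aᵀg: Σg = 8, Σ1/s·g = -3.
Normal equations: [[4, 1/2]; [1/2, 77/36]]·[m, c]ᵀ = [8, -3]ᵀ.
Determinant 4·(77/36) − (1/2)² = 299/36.
m = (8·(77/36) − (1/2)·(-3))/(299/36) = 670/299; c = (4·(-3) − (1/2)·8)/(299/36) = -576/299.

m = 2.241, c = -1.926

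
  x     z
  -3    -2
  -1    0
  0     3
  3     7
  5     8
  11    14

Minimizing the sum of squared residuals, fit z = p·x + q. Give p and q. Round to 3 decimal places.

p = 1.145, q = 2.137

Forming MᵀM = [[165, 15]; [15, 6]] and Mᵀz = [221, 30]ᵀ gives MᵀM·[p, q]ᵀ = Mᵀz.
det = 165·6 − 15² = 765.
p = (221·6 − 15·30)/765 = 292/255; q = (165·30 − 15·221)/765 = 109/51.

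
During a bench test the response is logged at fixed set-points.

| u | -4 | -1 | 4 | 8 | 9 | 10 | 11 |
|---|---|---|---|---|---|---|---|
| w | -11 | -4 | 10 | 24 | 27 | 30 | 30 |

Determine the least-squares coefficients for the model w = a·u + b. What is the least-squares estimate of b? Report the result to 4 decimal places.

b = -0.2577

Entries of XᵀX: Σu·u = 399, Σu = 37, Σ1 = 7.
For Xᵀw: Σu·w = 1153, Σw = 106.
So XᵀX·[a, b]ᵀ = Xᵀw: [[399, 37]; [37, 7]]·[a, b]ᵀ = [1153, 106]ᵀ.
Eliminating b: 7·(row 1) − 37·(row 2) gives 1424·a = 7·1153 − 37·106 = 4149, so a = 4149/1424.
Then b = (106 − 37·(4149/1424))/7 = -367/1424.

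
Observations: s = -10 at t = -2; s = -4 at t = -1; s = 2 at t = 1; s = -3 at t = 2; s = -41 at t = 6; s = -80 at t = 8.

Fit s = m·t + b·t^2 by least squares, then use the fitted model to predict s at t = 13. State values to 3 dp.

ŝ = -227.706

Setting ∂/∂m … = 0 gives: 110·m + 728·b = -866;  728·m + 5426·b = -6650.
Determinant 110·5426 − 728² = 66876.
m = ((-866)·5426 − 728·(-6650))/66876 = 11857/5573; b = (110·(-6650) − 728·(-866))/66876 = -8421/5573.
At t = 13: ŝ = (11857/5573)·(13) + (-8421/5573)·(169) = -1269008/5573.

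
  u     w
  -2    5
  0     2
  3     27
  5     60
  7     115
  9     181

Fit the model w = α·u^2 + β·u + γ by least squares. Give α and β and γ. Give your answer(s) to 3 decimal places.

α = 1.973, β = 2.190, γ = 1.729

Compute the Gram sums: Σu^2·u^2 = 9684, Σu^2·u = 1216, Σu^2 = 168, Σu·u = 168, Σu = 22, Σ1 = 6.
For Xᵀw: Σu^2·w = 22059, Σu·w = 2805, Σw = 390.
Row-reducing yields α = 73903/37460, β = 8205/3746, γ = 32383/18730.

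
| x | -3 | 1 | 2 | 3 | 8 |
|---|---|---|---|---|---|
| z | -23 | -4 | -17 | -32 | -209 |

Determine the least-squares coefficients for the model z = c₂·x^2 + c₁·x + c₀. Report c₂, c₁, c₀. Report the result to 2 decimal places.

Sums needed: Σx^2·x^2 = 4275, Σx^2·x = 521, Σx^2 = 87, Σx·x = 87, Σx = 11, Σ1 = 5.
And Σx^2·z = -13943, Σx·z = -1737, Σz = -285.
Normal equations: [[4275, 521, 87]; [521, 87, 11]; [87, 11, 5]]·[c₂, c₁, c₀]ᵀ = [-13943, -1737, -285]ᵀ.
Row-reducing yields c₂ = -247924/80959, c₁ = -129757/80959, c₀ = -15320/80959.

c₂ = -3.06, c₁ = -1.60, c₀ = -0.19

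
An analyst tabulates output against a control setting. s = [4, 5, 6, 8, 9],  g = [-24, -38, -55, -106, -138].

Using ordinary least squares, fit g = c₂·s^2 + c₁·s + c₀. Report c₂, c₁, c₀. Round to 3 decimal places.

Normal-equation sums: Σs^2·s^2 = 12834, Σs^2·s = 1646, Σs^2 = 222, Σs·s = 222, Σs = 32, Σ1 = 5.
For Mᵀg: Σs^2·g = -21276, Σs·g = -2706, Σg = -361.
Row-reducing yields c₂ = -731/308, c₁ = 2487/308, c₀ = -37/2.

c₂ = -2.373, c₁ = 8.075, c₀ = -18.500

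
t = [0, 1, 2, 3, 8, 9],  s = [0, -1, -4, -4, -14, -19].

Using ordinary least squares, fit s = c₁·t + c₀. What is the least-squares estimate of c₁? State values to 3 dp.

Forming XᵀX = [[159, 23]; [23, 6]] and Xᵀs = [-304, -42]ᵀ gives XᵀX·[c₁, c₀]ᵀ = Xᵀs.
Determinant 159·6 − 23² = 425.
c₁ = ((-304)·6 − 23·(-42))/425 = -858/425; c₀ = (159·(-42) − 23·(-304))/425 = 314/425.

c₁ = -2.019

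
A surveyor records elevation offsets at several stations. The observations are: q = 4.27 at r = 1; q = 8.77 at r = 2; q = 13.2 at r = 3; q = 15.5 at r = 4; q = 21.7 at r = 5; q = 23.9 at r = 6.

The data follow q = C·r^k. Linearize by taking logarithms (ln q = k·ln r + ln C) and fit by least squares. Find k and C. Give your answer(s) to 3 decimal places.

k = 0.964, C = 4.372

With ln qᵢ as the transformed response and ln rᵢ as the regressor:
Sums: Σln r = 6.5793, Σ(ln r)² = 9.4099, Σln q = 15.1952, Σln r·ln q = 18.7789.
Normal system: [[9.4099, 6.5793]; [6.5793, 6]]·[k, ln C]ᵀ = [18.7789, 15.1952]ᵀ.
Slope k = (n·Σln r·ln q − Σln r·Σln q)/(n·Σ(ln r)² − (Σln r)²) = (6·18.7789 − 6.5793·15.1952)/13.1729 = 0.96413; ln C = (Σln q − k·Σln r)/n = 1.47533, so C = exp(1.47533) = 4.37247.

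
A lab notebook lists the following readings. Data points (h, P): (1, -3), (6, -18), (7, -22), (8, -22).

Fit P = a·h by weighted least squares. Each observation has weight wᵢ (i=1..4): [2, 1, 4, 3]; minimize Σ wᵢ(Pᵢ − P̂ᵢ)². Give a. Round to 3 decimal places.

a = -2.953

Forming XᵀWX = [[426]] and XᵀWP = [-1258]ᵀ gives XᵀWX·[a]ᵀ = XᵀWP.
a = (-1258)/426 = -2.95305.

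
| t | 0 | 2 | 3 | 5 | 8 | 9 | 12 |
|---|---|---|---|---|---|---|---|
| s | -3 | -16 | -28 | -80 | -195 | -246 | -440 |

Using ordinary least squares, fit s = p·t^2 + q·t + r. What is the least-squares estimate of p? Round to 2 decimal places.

Entries of MᵀM: Σt^2·t^2 = 32115, Σt^2·t = 3129, Σt^2 = 327, Σt·t = 327, Σt = 39, Σ1 = 7.
And Σt^2·s = -98082, Σt·s = -9570, Σs = -1008.
Solving the 3×3 system (Gaussian elimination) gives p = -82897/27009, q = 14261/27009, r = -32092/9003.

p = -3.07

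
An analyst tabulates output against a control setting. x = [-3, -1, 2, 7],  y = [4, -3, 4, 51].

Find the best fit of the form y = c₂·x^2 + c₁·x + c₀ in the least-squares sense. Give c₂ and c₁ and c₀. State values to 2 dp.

c₂ = 0.96, c₁ = 0.93, c₀ = -2.20

Sums needed: Σx^2·x^2 = 2499, Σx^2·x = 323, Σx^2 = 63, Σx·x = 63, Σx = 5, Σ1 = 4.
Right-hand side: Σx^2·y = 2548, Σx·y = 356, Σy = 56.
Solving the 3×3 system (Gaussian elimination) gives c₂ = 2469/2585, c₁ = 2401/2585, c₀ = -518/235.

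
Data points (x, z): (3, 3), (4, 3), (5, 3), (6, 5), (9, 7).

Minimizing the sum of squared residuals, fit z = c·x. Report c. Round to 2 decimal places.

Compute the Gram sums: Σx·x = 167.
And Σx·z = 129.
MᵀM·[c]ᵀ = Mᵀz becomes [[167]]·[c]ᵀ = [129]ᵀ.
Hence c = 129 / 167 ≈ 0.772455.

c = 0.77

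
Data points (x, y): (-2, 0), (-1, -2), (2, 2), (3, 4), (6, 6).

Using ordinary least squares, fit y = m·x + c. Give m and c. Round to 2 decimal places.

The normal equations are: 54·m + 8·c = 54;  8·m + 5·c = 10.
Determinant 54·5 − 8² = 206.
m = (54·5 − 8·10)/206 = 95/103; c = (54·10 − 8·54)/206 = 54/103.

m = 0.92, c = 0.52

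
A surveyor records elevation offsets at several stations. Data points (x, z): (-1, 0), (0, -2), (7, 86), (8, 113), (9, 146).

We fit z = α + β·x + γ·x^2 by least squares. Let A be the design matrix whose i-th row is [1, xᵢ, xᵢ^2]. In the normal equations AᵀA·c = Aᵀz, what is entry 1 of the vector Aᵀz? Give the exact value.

343

Entry 1 ↔ basis 1, so (Aᵀz)_{1} = Σᵢ zᵢ = (1)·(0) + (1)·(-2) + (1)·(86) + (1)·(113) + (1)·(146) = 343.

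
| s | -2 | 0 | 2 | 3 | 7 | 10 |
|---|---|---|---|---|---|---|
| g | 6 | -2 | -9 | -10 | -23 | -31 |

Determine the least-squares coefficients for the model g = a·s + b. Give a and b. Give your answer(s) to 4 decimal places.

a = -3.0302, b = -1.3993

The normal equations are: 166·a + 20·b = -531;  20·a + 6·b = -69.
Δ = 166·6 − 20² = 596.
a = ((-531)·6 − 20·(-69))/596 = -903/298; b = (166·(-69) − 20·(-531))/596 = -417/298.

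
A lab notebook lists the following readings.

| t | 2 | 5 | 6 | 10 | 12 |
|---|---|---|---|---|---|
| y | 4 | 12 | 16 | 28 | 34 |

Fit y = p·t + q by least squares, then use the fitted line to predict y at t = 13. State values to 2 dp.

ŷ = 36.99

Entries of XᵀX: Σt·t = 309, Σt = 35, Σ1 = 5.
For Xᵀy: Σt·y = 852, Σy = 94.
So XᵀX·[p, q]ᵀ = Xᵀy: [[309, 35]; [35, 5]]·[p, q]ᵀ = [852, 94]ᵀ.
det = 309·5 − 35² = 320.
p = (852·5 − 35·94)/320 = 97/32; q = (309·94 − 35·852)/320 = -387/160.
At t = 13: ŷ = (97/32)·(13) + (-387/160)·(1) = 2959/80.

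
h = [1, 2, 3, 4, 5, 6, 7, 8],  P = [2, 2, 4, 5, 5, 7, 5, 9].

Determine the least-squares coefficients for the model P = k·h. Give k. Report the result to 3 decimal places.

Forming XᵀX = [[204]] and XᵀP = [212]ᵀ gives XᵀX·[k]ᵀ = XᵀP.
Hence k = 212 / 204 ≈ 1.03922.

k = 1.039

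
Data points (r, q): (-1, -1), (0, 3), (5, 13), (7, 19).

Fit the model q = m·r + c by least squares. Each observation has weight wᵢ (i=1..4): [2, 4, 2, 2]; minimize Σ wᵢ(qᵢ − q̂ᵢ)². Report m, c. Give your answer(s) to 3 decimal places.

m = 2.315, c = 2.307

The normal system XᵀWX·[m, c]ᵀ = XᵀWq is [[150, 22]; [22, 10]]·[m, c]ᵀ = [398, 74]ᵀ.
det = 150·10 − 22² = 1016.
m = (398·10 − 22·74)/1016 = 294/127; c = (150·74 − 22·398)/1016 = 293/127.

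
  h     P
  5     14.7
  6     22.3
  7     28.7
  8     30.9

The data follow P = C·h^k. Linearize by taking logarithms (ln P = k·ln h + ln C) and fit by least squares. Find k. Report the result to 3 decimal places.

k = 1.612

Taking logs, ln P = k·ln h + ln C, so regress ln P on ln h.
Σln h = 7.4265, Σ(ln h)² = 13.9113, Σln P = 12.5801, Σln h·ln P = 23.5549.
Normal system: [[13.9113, 7.4265]; [7.4265, 4]]·[k, ln C]ᵀ = [23.5549, 12.5801]ᵀ.
Slope k = (n·Σln h·ln P − Σln h·Σln P)/(n·Σ(ln h)² − (Σln h)²) = (4·23.5549 − 7.4265·12.5801)/0.4917 = 1.61244; ln C = (Σln P − k·Σln h)/n = 0.15131.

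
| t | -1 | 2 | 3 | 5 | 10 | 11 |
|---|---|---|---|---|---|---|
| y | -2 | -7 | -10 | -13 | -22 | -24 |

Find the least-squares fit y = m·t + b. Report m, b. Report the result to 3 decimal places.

The normal equations are: 260·m + 30·b = -591;  30·m + 6·b = -78.
(Σt·t = 260, Σt = 30, Σ1 = 6, Σt·y = -591, Σy = -78.)
Δ = 260·6 − 30² = 660.
m = ((-591)·6 − 30·(-78))/660 = -201/110; b = (260·(-78) − 30·(-591))/660 = -85/22.

m = -1.827, b = -3.864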